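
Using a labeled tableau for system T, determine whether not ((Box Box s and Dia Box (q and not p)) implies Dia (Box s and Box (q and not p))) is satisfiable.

1. not ((Box Box s and Dia Box (q and not p)) implies Dia (Box s and Box (q and not p))), 0
2. Box Box s and Dia Box (q and not p), 0   [neg-implies-rule on 1]
3. not Dia (Box s and Box (q and not p)), 0   [neg-implies-rule on 1]
4. Box Box s, 0   [and-rule on 2]
5. Dia Box (q and not p), 0   [and-rule on 2]
6. not (Box s and Box (q and not p)), 0   [neg-Dia-rule on 3 via 0R0]
7. Box s, 0   [Box-rule on 4 via 0R0]
8. s, 0   [Box-rule on 7 via 0R0]
9. not Box (q and not p), 0   [neg-and-rule on 6 (branches; this branch)]
10. Box (q and not p), 1   [Dia-rule on 5: fresh world 1, 0R1]
11. not (Box s and Box (q and not p)), 1   [neg-Dia-rule on 3 via 0R1]
12. Box s, 1   [Box-rule on 4 via 0R1]
13. s, 1   [Box-rule on 7 via 0R1]
14. q and not p, 1   [Box-rule on 10 via 1R1]
15. q, 1   [and-rule on 14]
16. not p, 1   [and-rule on 14]
17. not Box (q and not p), 1   [neg-and-rule on 11 (branches; this branch)]
18. not (q and not p), 2   [neg-Box-rule on 9: fresh world 2, 0R2]
19. not (Box s and Box (q and not p)), 2   [neg-Dia-rule on 3 via 0R2]
20. Box s, 2   [Box-rule on 4 via 0R2]
21. s, 2   [Box-rule on 7 via 0R2]
22. p, 2   [neg-and-rule on 18 (branches; this branch)]
23. not Box (q and not p), 2   [neg-and-rule on 19 (branches; this branch)]
24. not (q and not p), 3   [neg-Box-rule on 17: fresh world 3, 1R3]
25. q and not p, 3   [Box-rule on 10 via 1R3]
26. q, 3   [and-rule on 25]
27. not p, 3   [and-rule on 25]
28. s, 3   [Box-rule on 12 via 1R3]
29. p, 3   [neg-and-rule on 24 (branches; this branch)]
Accessibility: 0R0, 0R1, 0R2, 1R1, 1R3, 2R2, 3R3
Branch closes: p and not p both at 3.
Every branch closes; the branch above is one of them.

No, unsatisfiable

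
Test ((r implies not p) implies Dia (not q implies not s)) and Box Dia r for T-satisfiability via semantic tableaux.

Satisfiable

1. ((r implies not p) implies Dia (not q implies not s)) and Box Dia r, w0
2. (r implies not p) implies Dia (not q implies not s), w0
3. Box Dia r, w0
4. Dia r, w0
5. Dia (not q implies not s), w0
6. r, w1
7. Dia r, w1
8. not q implies not s, w2
9. Dia r, w2
10. not s, w2
11. r, w3
12. r, w4
Accessibility: w0Rw0, w0Rw1, w0Rw2, w1Rw1, w1Rw3, w2Rw2, w2Rw4, w3Rw3, w4Rw4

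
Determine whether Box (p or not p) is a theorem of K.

Valid in K

Tableau for the negation not Box (p or not p):
1. not Box (p or not p), w0
2. not (p or not p), w1   [neg-Box-rule on 1: fresh world w1, w0Rw1]
3. not p, w1   [neg-or-rule on 2]
4. p, w1   [neg-or-rule on 2]
Accessibility: w0Rw1
Branch closes: p and not p both at w1.
Every branch of the negation's tableau closes; the branch above is one of them.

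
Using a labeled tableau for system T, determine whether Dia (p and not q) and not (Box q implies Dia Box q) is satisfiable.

1. Dia (p and not q) and not (Box q implies Dia Box q), 0
2. Dia (p and not q), 0
3. not (Box q implies Dia Box q), 0
4. Box q, 0
5. not Dia Box q, 0
6. q, 0
7. not Box q, 0
8. p and not q, 1
9. p, 1
10. not q, 1
11. q, 1
Accessibility: 0R0, 0R1, 1R1
Branch closes: q and not q both at 1.
(One branch shown.) All branches close.

No, unsatisfiable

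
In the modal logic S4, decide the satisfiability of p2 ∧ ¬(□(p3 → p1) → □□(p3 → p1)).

1. p2 ∧ ¬(□(p3 → p1) → □□(p3 → p1)), w0
2. p2, w0
3. ¬(□(p3 → p1) → □□(p3 → p1)), w0
4. □(p3 → p1), w0
5. ¬□□(p3 → p1), w0
6. p3 → p1, w0
7. p1, w0
8. ¬□(p3 → p1), w1
9. p3 → p1, w1
10. p1, w1
11. ¬(p3 → p1), w2
12. p3, w2
13. ¬p1, w2
14. p3 → p1, w2
15. p1, w2
Accessibility: w0Rw0, w0Rw1, w0Rw2, w1Rw1, w1Rw2, w2Rw2
Branch closes: p1 and ¬p1 both at w2.
All branches of the tableau close; one closing branch shown above.

No, unsatisfiable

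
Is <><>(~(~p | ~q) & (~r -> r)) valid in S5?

Tableau for the negation ~<><>(~(~p | ~q) & (~r -> r)):
1. ~<><>(~(~p | ~q) & (~r -> r)), 0
2. ~<>(~(~p | ~q) & (~r -> r)), 0
3. ~(~(~p | ~q) & (~r -> r)), 0
4. ~(~r -> r), 0
5. ~r, 0
Accessibility: 0R0
The negation has an open branch (countermodel exists).

Not valid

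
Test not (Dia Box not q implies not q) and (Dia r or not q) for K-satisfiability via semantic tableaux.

1. not (Dia Box not q implies not q) and (Dia r or not q), 0
2. not (Dia Box not q implies not q), 0   [and-rule on 1]
3. Dia r or not q, 0   [and-rule on 1]
4. Dia Box not q, 0   [neg-implies-rule on 2]
5. q, 0   [neg-implies-rule on 2]
6. Dia r, 0   [or-rule on 3 (branches; this branch)]
7. Box not q, 1   [Dia-rule on 4: fresh world 1, 0R1]
8. r, 2   [Dia-rule on 6: fresh world 2, 0R2]
Accessibility: 0R1, 0R2

Satisfiable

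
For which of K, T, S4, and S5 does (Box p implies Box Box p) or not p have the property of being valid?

T-tableau for the negation not ((Box p implies Box Box p) or not p):
1. not ((Box p implies Box Box p) or not p), w0
2. not (Box p implies Box Box p), w0
3. p, w0
4. Box p, w0
5. not Box Box p, w0
6. not Box p, w1
7. p, w1
8. not p, w2
Accessibility: w0Rw0, w0Rw1, w1Rw1, w1Rw2, w2Rw2
Complete open branch: countermodel on a T-frame, so not valid in T, nor in K (the same frame is also a K-frame).
S4-tableau for the negation not ((Box p implies Box Box p) or not p):
1. not ((Box p implies Box Box p) or not p), w0
2. not (Box p implies Box Box p), w0
3. p, w0
4. Box p, w0
5. not Box Box p, w0
6. not Box p, w1
7. p, w1
8. not p, w2
9. p, w2
Accessibility: w0Rw0, w0Rw1, w0Rw2, w1Rw1, w1Rw2, w2Rw2
Branch closes: p and not p both at w2.
Every branch closes (one shown): valid in S4, hence also in S5 (every theorem of S4 is a theorem of S5).

S4, S5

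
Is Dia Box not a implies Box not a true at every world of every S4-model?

Tableau for the negation not (Dia Box not a implies Box not a):
1. not (Dia Box not a implies Box not a), 0
2. Dia Box not a, 0
3. not Box not a, 0
4. Box not a, 1
5. not a, 1
6. a, 2
Accessibility: 0R0, 0R1, 0R2, 1R1, 2R2
The negation has an open branch (countermodel exists).

No, not valid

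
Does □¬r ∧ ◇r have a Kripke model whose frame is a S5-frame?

1. □¬r ∧ ◇r, 0
2. □¬r, 0
3. ◇r, 0
4. ¬r, 0
5. r, 1
6. ¬r, 1
Accessibility: 0R0, 0R1, 1R0, 1R1
Branch closes: r and ¬r both at 1.
(One branch shown.) All branches close.

Unsatisfiable (every branch closes)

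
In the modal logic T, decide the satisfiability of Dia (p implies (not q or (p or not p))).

Satisfiable (open branch found)

1. Dia (p implies (not q or (p or not p))), w0
2. p implies (not q or (p or not p)), w1   [Dia-rule on 1: fresh world w1, w0Rw1]
3. not q or (p or not p), w1   [implies-rule on 2 (branches; this branch)]
4. p or not p, w1   [or-rule on 3 (branches; this branch)]
5. not p, w1   [or-rule on 4 (branches; this branch)]
Accessibility: w0Rw0, w0Rw1, w1Rw1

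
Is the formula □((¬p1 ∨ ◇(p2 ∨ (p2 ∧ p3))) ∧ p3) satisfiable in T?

Satisfiable (open branch found)

1. □((¬p1 ∨ ◇(p2 ∨ (p2 ∧ p3))) ∧ p3), 0
2. (¬p1 ∨ ◇(p2 ∨ (p2 ∧ p3))) ∧ p3, 0
3. ¬p1 ∨ ◇(p2 ∨ (p2 ∧ p3)), 0
4. p3, 0
5. ◇(p2 ∨ (p2 ∧ p3)), 0
6. p2 ∨ (p2 ∧ p3), 1
7. (¬p1 ∨ ◇(p2 ∨ (p2 ∧ p3))) ∧ p3, 1
8. ¬p1 ∨ ◇(p2 ∨ (p2 ∧ p3)), 1
9. p3, 1
10. p2 ∧ p3, 1
11. p2, 1
12. ◇(p2 ∨ (p2 ∧ p3)), 1
13. p2 ∨ (p2 ∧ p3), 2
14. p2 ∧ p3, 2
15. p2, 2
16. p3, 2
Accessibility: 0R0, 0R1, 1R1, 1R2, 2R2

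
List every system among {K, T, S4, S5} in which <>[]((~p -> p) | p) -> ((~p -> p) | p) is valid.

S5

S5-tableau for the negation ~(<>[]((~p -> p) | p) -> ((~p -> p) | p)):
1. ~(<>[]((~p -> p) | p) -> ((~p -> p) | p)), u
2. <>[]((~p -> p) | p), u
3. ~((~p -> p) | p), u
4. ~(~p -> p), u
5. ~p, u
6. []((~p -> p) | p), v
7. (~p -> p) | p, u
8. (~p -> p) | p, v
9. ~p -> p, u
10. p, v
11. p, u
Accessibility: uRu, uRv, vRu, vRv
Branch closes: p and ~p both at u.
Every branch closes (one shown): valid in S5.
S4-tableau for the negation ~(<>[]((~p -> p) | p) -> ((~p -> p) | p)):
1. ~(<>[]((~p -> p) | p) -> ((~p -> p) | p)), u
2. <>[]((~p -> p) | p), u
3. ~((~p -> p) | p), u
4. ~(~p -> p), u
5. ~p, u
6. []((~p -> p) | p), v
7. (~p -> p) | p, v
8. p, v
Accessibility: uRu, uRv, vRv
Complete open branch: countermodel on an S4-frame, so not valid in S4, nor in K, T (the same frame is also a K-frame and a T-frame).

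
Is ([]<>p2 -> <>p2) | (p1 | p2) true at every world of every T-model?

Tableau for the negation ~(([]<>p2 -> <>p2) | (p1 | p2)):
1. ~(([]<>p2 -> <>p2) | (p1 | p2)), u
2. ~([]<>p2 -> <>p2), u
3. ~(p1 | p2), u
4. []<>p2, u
5. ~<>p2, u
6. ~p1, u
7. ~p2, u
8. <>p2, u
9. p2, v
10. <>p2, v
11. ~p2, v
Accessibility: uRu, uRv, vRv
Branch closes: p2 and ~p2 both at v.
Every branch of the negation's tableau closes; the branch above is one of them.

Valid in T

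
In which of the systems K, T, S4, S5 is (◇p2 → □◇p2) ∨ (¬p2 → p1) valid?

S5-tableau for the negation ¬((◇p2 → □◇p2) ∨ (¬p2 → p1)):
1. ¬((◇p2 → □◇p2) ∨ (¬p2 → p1)), w0
2. ¬(◇p2 → □◇p2), w0   [¬∨-rule on 1]
3. ¬(¬p2 → p1), w0   [¬∨-rule on 1]
4. ◇p2, w0   [¬→-rule on 2]
5. ¬□◇p2, w0   [¬→-rule on 2]
6. ¬p2, w0   [¬→-rule on 3]
7. ¬p1, w0   [¬→-rule on 3]
8. p2, w1   [◇-rule on 4: fresh world w1, w0Rw1]
9. ¬◇p2, w2   [¬□-rule on 5: fresh world w2, w0Rw2]
10. ¬p2, w1   [¬◇-rule on 9 via w2Rw1]
Accessibility: w0Rw0, w0Rw1, w0Rw2, w1Rw0, w1Rw1, w1Rw2, w2Rw0, w2Rw1, w2Rw2
Branch closes: p2 and ¬p2 both at w1.
Every branch closes (one shown): valid in S5.
S4-tableau for the negation ¬((◇p2 → □◇p2) ∨ (¬p2 → p1)):
1. ¬((◇p2 → □◇p2) ∨ (¬p2 → p1)), w0
2. ¬(◇p2 → □◇p2), w0   [¬∨-rule on 1]
3. ¬(¬p2 → p1), w0   [¬∨-rule on 1]
4. ◇p2, w0   [¬→-rule on 2]
5. ¬□◇p2, w0   [¬→-rule on 2]
6. ¬p2, w0   [¬→-rule on 3]
7. ¬p1, w0   [¬→-rule on 3]
8. p2, w1   [◇-rule on 4: fresh world w1, w0Rw1]
9. ¬◇p2, w2   [¬□-rule on 5: fresh world w2, w0Rw2]
10. ¬p2, w2   [¬◇-rule on 9 via w2Rw2]
Accessibility: w0Rw0, w0Rw1, w0Rw2, w1Rw1, w2Rw2
Complete open branch: countermodel on an S4-frame, so not valid in S4, nor in K, T (the same frame is also a K-frame and a T-frame).

S5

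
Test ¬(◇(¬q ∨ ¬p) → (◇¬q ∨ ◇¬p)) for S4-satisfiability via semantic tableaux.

Unsatisfiable (every branch closes)

1. ¬(◇(¬q ∨ ¬p) → (◇¬q ∨ ◇¬p)), u
2. ◇(¬q ∨ ¬p), u   [¬→-rule on 1]
3. ¬(◇¬q ∨ ◇¬p), u   [¬→-rule on 1]
4. ¬◇¬q, u   [¬∨-rule on 3]
5. ¬◇¬p, u   [¬∨-rule on 3]
6. q, u   [¬◇-rule on 4 via uRu]
7. p, u   [¬◇-rule on 5 via uRu]
8. ¬q ∨ ¬p, v   [◇-rule on 2: fresh world v, uRv]
9. q, v   [¬◇-rule on 4 via uRv]
10. p, v   [¬◇-rule on 5 via uRv]
11. ¬p, v   [∨-rule on 8 (branches; this branch)]
Accessibility: uRu, uRv, vRv
Branch closes: p and ¬p both at v.
All branches of the tableau close; one closing branch shown above.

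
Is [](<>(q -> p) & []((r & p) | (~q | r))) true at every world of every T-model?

Tableau for the negation ~[](<>(q -> p) & []((r & p) | (~q | r))):
1. ~[](<>(q -> p) & []((r & p) | (~q | r))), u
2. ~(<>(q -> p) & []((r & p) | (~q | r))), v
3. ~[]((r & p) | (~q | r)), v
4. ~((r & p) | (~q | r)), w
5. ~(r & p), w
6. ~(~q | r), w
7. q, w
8. ~r, w
9. ~p, w
Accessibility: uRu, uRv, vRv, vRw, wRw
The negation has an open branch (countermodel exists).

Not valid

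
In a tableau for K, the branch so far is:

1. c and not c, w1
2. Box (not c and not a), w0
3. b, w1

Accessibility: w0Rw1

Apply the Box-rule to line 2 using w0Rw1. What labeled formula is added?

not c and not a, w1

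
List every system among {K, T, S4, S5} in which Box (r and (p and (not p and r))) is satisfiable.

T-tableau for the formula:
1. Box (r and (p and (not p and r))), 0
2. r and (p and (not p and r)), 0
3. r, 0
4. p and (not p and r), 0
5. p, 0
6. not p and r, 0
7. not p, 0
Accessibility: 0R0
Branch closes: p and not p both at 0.
Every branch closes (one shown): unsatisfiable in T, hence also in S4, S5 (every S4/S5-frame is a T-frame).
K-tableau for the formula:
1. Box (r and (p and (not p and r))), 0
Complete open branch: satisfiable in K.

K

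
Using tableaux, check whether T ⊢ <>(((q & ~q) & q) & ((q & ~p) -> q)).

Tableau for the negation ~<>(((q & ~q) & q) & ((q & ~p) -> q)):
1. ~<>(((q & ~q) & q) & ((q & ~p) -> q)), 0
2. ~(((q & ~q) & q) & ((q & ~p) -> q)), 0
3. ~((q & ~q) & q), 0
4. ~q, 0
Accessibility: 0R0
The negation has an open branch (countermodel exists).

Not valid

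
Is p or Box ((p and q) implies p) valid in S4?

Tableau for the negation not (p or Box ((p and q) implies p)):
1. not (p or Box ((p and q) implies p)), u
2. not p, u
3. not Box ((p and q) implies p), u
4. not ((p and q) implies p), v
5. p and q, v
6. not p, v
7. p, v
8. q, v
Accessibility: uRu, uRv, vRv
Branch closes: p and not p both at v.
All branches of the negation close; one closing branch shown above.

Valid in S4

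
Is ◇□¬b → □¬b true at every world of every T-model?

Not valid

Tableau for the negation ¬(◇□¬b → □¬b):
1. ¬(◇□¬b → □¬b), u
2. ◇□¬b, u   [¬→-rule on 1]
3. ¬□¬b, u   [¬→-rule on 1]
4. □¬b, v   [◇-rule on 2: fresh world v, uRv]
5. ¬b, v   [□-rule on 4 via vRv]
6. b, w   [¬□-rule on 3: fresh world w, uRw]
Accessibility: uRu, uRv, uRw, vRv, wRw
The negation has an open branch (countermodel exists).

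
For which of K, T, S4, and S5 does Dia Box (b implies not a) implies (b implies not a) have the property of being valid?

S5

S5-tableau for the negation not (Dia Box (b implies not a) implies (b implies not a)):
1. not (Dia Box (b implies not a) implies (b implies not a)), w0
2. Dia Box (b implies not a), w0   [neg-implies-rule on 1]
3. not (b implies not a), w0   [neg-implies-rule on 1]
4. b, w0   [neg-implies-rule on 3]
5. a, w0   [neg-implies-rule on 3]
6. Box (b implies not a), w1   [Dia-rule on 2: fresh world w1, w0Rw1]
7. b implies not a, w0   [Box-rule on 6 via w1Rw0]
8. b implies not a, w1   [Box-rule on 6 via w1Rw1]
9. not a, w0   [implies-rule on 7 (branches; this branch)]
Accessibility: w0Rw0, w0Rw1, w1Rw0, w1Rw1
Branch closes: a and not a both at w0.
Every branch closes (one shown): valid in S5.
S4-tableau for the negation not (Dia Box (b implies not a) implies (b implies not a)):
1. not (Dia Box (b implies not a) implies (b implies not a)), w0
2. Dia Box (b implies not a), w0   [neg-implies-rule on 1]
3. not (b implies not a), w0   [neg-implies-rule on 1]
4. b, w0   [neg-implies-rule on 3]
5. a, w0   [neg-implies-rule on 3]
6. Box (b implies not a), w1   [Dia-rule on 2: fresh world w1, w0Rw1]
7. b implies not a, w1   [Box-rule on 6 via w1Rw1]
8. not a, w1   [implies-rule on 7 (branches; this branch)]
Accessibility: w0Rw0, w0Rw1, w1Rw1
Complete open branch: countermodel on an S4-frame, so not valid in S4, nor in K, T (the same frame is also a K-frame and a T-frame).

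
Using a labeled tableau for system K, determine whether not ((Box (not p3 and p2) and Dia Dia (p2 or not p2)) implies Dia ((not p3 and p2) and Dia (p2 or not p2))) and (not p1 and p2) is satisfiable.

Unsatisfiable (every branch closes)

1. not ((Box (not p3 and p2) and Dia Dia (p2 or not p2)) implies Dia ((not p3 and p2) and Dia (p2 or not p2))) and (not p1 and p2), 0
2. not ((Box (not p3 and p2) and Dia Dia (p2 or not p2)) implies Dia ((not p3 and p2) and Dia (p2 or not p2))), 0   [and-rule on 1]
3. not p1 and p2, 0   [and-rule on 1]
4. Box (not p3 and p2) and Dia Dia (p2 or not p2), 0   [neg-implies-rule on 2]
5. not Dia ((not p3 and p2) and Dia (p2 or not p2)), 0   [neg-implies-rule on 2]
6. not p1, 0   [and-rule on 3]
7. p2, 0   [and-rule on 3]
8. Box (not p3 and p2), 0   [and-rule on 4]
9. Dia Dia (p2 or not p2), 0   [and-rule on 4]
10. Dia (p2 or not p2), 1   [Dia-rule on 9: fresh world 1, 0R1]
11. not ((not p3 and p2) and Dia (p2 or not p2)), 1   [neg-Dia-rule on 5 via 0R1]
12. not p3 and p2, 1   [Box-rule on 8 via 0R1]
13. not p3, 1   [and-rule on 12]
14. p2, 1   [and-rule on 12]
15. not Dia (p2 or not p2), 1   [neg-and-rule on 11 (branches; this branch)]
16. p2 or not p2, 2   [Dia-rule on 10: fresh world 2, 1R2]
17. not (p2 or not p2), 2   [neg-Dia-rule on 15 via 1R2]
18. not p2, 2   [neg-or-rule on 17]
19. p2, 2   [neg-or-rule on 17]
Accessibility: 0R1, 1R2
Branch closes: p2 and not p2 both at 2.
(One branch shown.) All branches close.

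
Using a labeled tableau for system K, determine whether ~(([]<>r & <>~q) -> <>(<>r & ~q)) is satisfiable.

1. ~(([]<>r & <>~q) -> <>(<>r & ~q)), 0
2. []<>r & <>~q, 0   [~->-rule on 1]
3. ~<>(<>r & ~q), 0   [~->-rule on 1]
4. []<>r, 0   [&-rule on 2]
5. <>~q, 0   [&-rule on 2]
6. ~q, 1   [<>-rule on 5: fresh world 1, 0R1]
7. ~(<>r & ~q), 1   [~<>-rule on 3 via 0R1]
8. <>r, 1   [[]-rule on 4 via 0R1]
9. ~<>r, 1   [~&-rule on 7 (branches; this branch)]
10. r, 2   [<>-rule on 8: fresh world 2, 1R2]
11. ~r, 2   [~<>-rule on 9 via 1R2]
Accessibility: 0R1, 1R2
Branch closes: r and ~r both at 2.
All branches of the tableau close; one closing branch shown above.

Unsatisfiable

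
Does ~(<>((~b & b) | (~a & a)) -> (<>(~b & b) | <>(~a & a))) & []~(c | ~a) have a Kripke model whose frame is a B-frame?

Unsatisfiable

1. ~(<>((~b & b) | (~a & a)) -> (<>(~b & b) | <>(~a & a))) & []~(c | ~a), 0
2. ~(<>((~b & b) | (~a & a)) -> (<>(~b & b) | <>(~a & a))), 0
3. []~(c | ~a), 0
4. <>((~b & b) | (~a & a)), 0
5. ~(<>(~b & b) | <>(~a & a)), 0
6. ~<>(~b & b), 0
7. ~<>(~a & a), 0
8. ~(c | ~a), 0
9. ~c, 0
10. a, 0
11. ~(~b & b), 0
12. ~(~a & a), 0
13. ~b, 0
14. (~b & b) | (~a & a), 1
15. ~(c | ~a), 1
16. ~c, 1
17. a, 1
18. ~(~b & b), 1
19. ~(~a & a), 1
20. ~a & a, 1
21. ~a, 1
Accessibility: 0R0, 0R1, 1R0, 1R1
Branch closes: a and ~a both at 1.
All branches of the tableau close; one closing branch shown above.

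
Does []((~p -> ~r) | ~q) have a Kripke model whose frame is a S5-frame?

1. []((~p -> ~r) | ~q), u
2. (~p -> ~r) | ~q, u
3. ~q, u
Accessibility: uRu

Yes, satisfiable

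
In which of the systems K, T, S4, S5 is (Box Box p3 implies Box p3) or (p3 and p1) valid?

T-tableau for the negation not ((Box Box p3 implies Box p3) or (p3 and p1)):
1. not ((Box Box p3 implies Box p3) or (p3 and p1)), w0
2. not (Box Box p3 implies Box p3), w0
3. not (p3 and p1), w0
4. Box Box p3, w0
5. not Box p3, w0
6. Box p3, w0
7. p3, w0
8. not p1, w0
9. not p3, w1
10. Box p3, w1
11. p3, w1
Accessibility: w0Rw0, w0Rw1, w1Rw1
Branch closes: p3 and not p3 both at w1.
Every branch closes (one shown): valid in T, hence also in S4, S5 (every theorem of T is a theorem of S4 and S5).
K-tableau for the negation not ((Box Box p3 implies Box p3) or (p3 and p1)):
1. not ((Box Box p3 implies Box p3) or (p3 and p1)), w0
2. not (Box Box p3 implies Box p3), w0
3. not (p3 and p1), w0
4. Box Box p3, w0
5. not Box p3, w0
6. not p1, w0
7. not p3, w1
8. Box p3, w1
Accessibility: w0Rw1
Complete open branch: countermodel on a K-frame, so not valid in K.

T, S4, S5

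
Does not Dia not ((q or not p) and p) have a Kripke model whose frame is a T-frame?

Yes, satisfiable

1. not Dia not ((q or not p) and p), u
2. (q or not p) and p, u
3. q or not p, u
4. p, u
5. q, u
Accessibility: uRu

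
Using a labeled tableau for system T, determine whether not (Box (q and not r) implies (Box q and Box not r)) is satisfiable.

Unsatisfiable

1. not (Box (q and not r) implies (Box q and Box not r)), 0
2. Box (q and not r), 0
3. not (Box q and Box not r), 0
4. q and not r, 0
5. q, 0
6. not r, 0
7. not Box not r, 0
8. r, 1
9. q and not r, 1
10. q, 1
11. not r, 1
Accessibility: 0R0, 0R1, 1R1
Branch closes: r and not r both at 1.
All branches of the tableau close; one closing branch shown above.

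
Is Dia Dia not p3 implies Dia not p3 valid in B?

No, not valid

Tableau for the negation not (Dia Dia not p3 implies Dia not p3):
1. not (Dia Dia not p3 implies Dia not p3), w0
2. Dia Dia not p3, w0
3. not Dia not p3, w0
4. p3, w0
5. Dia not p3, w1
6. p3, w1
7. not p3, w2
Accessibility: w0Rw0, w0Rw1, w1Rw0, w1Rw1, w1Rw2, w2Rw1, w2Rw2
The negation has an open branch (countermodel exists).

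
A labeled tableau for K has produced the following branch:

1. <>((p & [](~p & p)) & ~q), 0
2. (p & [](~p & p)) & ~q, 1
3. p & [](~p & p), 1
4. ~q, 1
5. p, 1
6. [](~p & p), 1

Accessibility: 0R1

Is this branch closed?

No, open

There is no literal clash: for every atom and world, at most one sign appears.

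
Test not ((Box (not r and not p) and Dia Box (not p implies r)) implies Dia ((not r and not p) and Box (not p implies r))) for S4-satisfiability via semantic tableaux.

1. not ((Box (not r and not p) and Dia Box (not p implies r)) implies Dia ((not r and not p) and Box (not p implies r))), 0
2. Box (not r and not p) and Dia Box (not p implies r), 0
3. not Dia ((not r and not p) and Box (not p implies r)), 0
4. Box (not r and not p), 0
5. Dia Box (not p implies r), 0
6. not ((not r and not p) and Box (not p implies r)), 0
7. not r and not p, 0
8. not r, 0
9. not p, 0
10. not Box (not p implies r), 0
11. Box (not p implies r), 1
12. not ((not r and not p) and Box (not p implies r)), 1
13. not r and not p, 1
14. not r, 1
15. not p, 1
16. not p implies r, 1
17. not Box (not p implies r), 1
18. r, 1
Accessibility: 0R0, 0R1, 1R1
Branch closes: r and not r both at 1.
(One branch shown.) All branches close.

Unsatisfiable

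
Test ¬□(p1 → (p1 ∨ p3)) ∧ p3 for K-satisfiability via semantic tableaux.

1. ¬□(p1 → (p1 ∨ p3)) ∧ p3, 0
2. ¬□(p1 → (p1 ∨ p3)), 0
3. p3, 0
4. ¬(p1 → (p1 ∨ p3)), 1
5. p1, 1
6. ¬(p1 ∨ p3), 1
7. ¬p1, 1
8. ¬p3, 1
Accessibility: 0R1
Branch closes: p1 and ¬p1 both at 1.
Every branch closes; the branch above is one of them.

Unsatisfiable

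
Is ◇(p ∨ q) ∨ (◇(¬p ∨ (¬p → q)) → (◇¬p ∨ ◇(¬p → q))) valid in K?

Tableau for the negation ¬(◇(p ∨ q) ∨ (◇(¬p ∨ (¬p → q)) → (◇¬p ∨ ◇(¬p → q)))):
1. ¬(◇(p ∨ q) ∨ (◇(¬p ∨ (¬p → q)) → (◇¬p ∨ ◇(¬p → q)))), u
2. ¬◇(p ∨ q), u   [¬∨-rule on 1]
3. ¬(◇(¬p ∨ (¬p → q)) → (◇¬p ∨ ◇(¬p → q))), u   [¬∨-rule on 1]
4. ◇(¬p ∨ (¬p → q)), u   [¬→-rule on 3]
5. ¬(◇¬p ∨ ◇(¬p → q)), u   [¬→-rule on 3]
6. ¬◇¬p, u   [¬∨-rule on 5]
7. ¬◇(¬p → q), u   [¬∨-rule on 5]
8. ¬p ∨ (¬p → q), v   [◇-rule on 4: fresh world v, uRv]
9. ¬(p ∨ q), v   [¬◇-rule on 2 via uRv]
10. ¬p, v   [¬∨-rule on 9]
11. ¬q, v   [¬∨-rule on 9]
12. p, v   [¬◇-rule on 6 via uRv]
Accessibility: uRv
Branch closes: p and ¬p both at v.
Every branch of the negation's tableau closes; the branch above is one of them.

Valid in K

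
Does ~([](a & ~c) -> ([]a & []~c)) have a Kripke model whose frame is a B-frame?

1. ~([](a & ~c) -> ([]a & []~c)), u
2. [](a & ~c), u   [~->-rule on 1]
3. ~([]a & []~c), u   [~->-rule on 1]
4. a & ~c, u   [[]-rule on 2 via uRu]
5. a, u   [&-rule on 4]
6. ~c, u   [&-rule on 4]
7. ~[]~c, u   [~&-rule on 3 (branches; this branch)]
8. c, v   [~[]-rule on 7: fresh world v, uRv]
9. a & ~c, v   [[]-rule on 2 via uRv]
10. a, v   [&-rule on 9]
11. ~c, v   [&-rule on 9]
Accessibility: uRu, uRv, vRu, vRv
Branch closes: c and ~c both at v.
Every branch closes; the branch above is one of them.

Unsatisfiable (every branch closes)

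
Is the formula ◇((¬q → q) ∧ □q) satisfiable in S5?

Yes, satisfiable

1. ◇((¬q → q) ∧ □q), 0
2. (¬q → q) ∧ □q, 1   [◇-rule on 1: fresh world 1, 0R1]
3. ¬q → q, 1   [∧-rule on 2]
4. □q, 1   [∧-rule on 2]
5. q, 0   [□-rule on 4 via 1R0]
6. q, 1   [□-rule on 4 via 1R1]
Accessibility: 0R0, 0R1, 1R0, 1R1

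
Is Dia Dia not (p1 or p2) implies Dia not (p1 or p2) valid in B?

Tableau for the negation not (Dia Dia not (p1 or p2) implies Dia not (p1 or p2)):
1. not (Dia Dia not (p1 or p2) implies Dia not (p1 or p2)), u
2. Dia Dia not (p1 or p2), u   [neg-implies-rule on 1]
3. not Dia not (p1 or p2), u   [neg-implies-rule on 1]
4. p1 or p2, u   [neg-Dia-rule on 3 via uRu]
5. p2, u   [or-rule on 4 (branches; this branch)]
6. Dia not (p1 or p2), v   [Dia-rule on 2: fresh world v, uRv]
7. p1 or p2, v   [neg-Dia-rule on 3 via uRv]
8. p2, v   [or-rule on 7 (branches; this branch)]
9. not (p1 or p2), w   [Dia-rule on 6: fresh world w, vRw]
10. not p1, w   [neg-or-rule on 9]
11. not p2, w   [neg-or-rule on 9]
Accessibility: uRu, uRv, vRu, vRv, vRw, wRv, wRw
The negation has an open branch (countermodel exists).

Not valid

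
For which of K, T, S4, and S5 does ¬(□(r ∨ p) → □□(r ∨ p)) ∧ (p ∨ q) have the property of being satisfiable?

T-tableau for the formula:
1. ¬(□(r ∨ p) → □□(r ∨ p)) ∧ (p ∨ q), w0
2. ¬(□(r ∨ p) → □□(r ∨ p)), w0   [∧-rule on 1]
3. p ∨ q, w0   [∧-rule on 1]
4. □(r ∨ p), w0   [¬→-rule on 2]
5. ¬□□(r ∨ p), w0   [¬→-rule on 2]
6. r ∨ p, w0   [□-rule on 4 via w0Rw0]
7. q, w0   [∨-rule on 3 (branches; this branch)]
8. p, w0   [∨-rule on 6 (branches; this branch)]
9. ¬□(r ∨ p), w1   [¬□-rule on 5: fresh world w1, w0Rw1]
10. r ∨ p, w1   [□-rule on 4 via w0Rw1]
11. p, w1   [∨-rule on 10 (branches; this branch)]
12. ¬(r ∨ p), w2   [¬□-rule on 9: fresh world w2, w1Rw2]
13. ¬r, w2   [¬∨-rule on 12]
14. ¬p, w2   [¬∨-rule on 12]
Accessibility: w0Rw0, w0Rw1, w1Rw1, w1Rw2, w2Rw2
Complete open branch: satisfiable in T, hence also in K (this T-model is also a K-model).
S4-tableau for the formula:
1. ¬(□(r ∨ p) → □□(r ∨ p)) ∧ (p ∨ q), w0
2. ¬(□(r ∨ p) → □□(r ∨ p)), w0   [∧-rule on 1]
3. p ∨ q, w0   [∧-rule on 1]
4. □(r ∨ p), w0   [¬→-rule on 2]
5. ¬□□(r ∨ p), w0   [¬→-rule on 2]
6. r ∨ p, w0   [□-rule on 4 via w0Rw0]
7. q, w0   [∨-rule on 3 (branches; this branch)]
8. p, w0   [∨-rule on 6 (branches; this branch)]
9. ¬□(r ∨ p), w1   [¬□-rule on 5: fresh world w1, w0Rw1]
10. r ∨ p, w1   [□-rule on 4 via w0Rw1]
11. p, w1   [∨-rule on 10 (branches; this branch)]
12. ¬(r ∨ p), w2   [¬□-rule on 9: fresh world w2, w1Rw2]
13. ¬r, w2   [¬∨-rule on 12]
14. ¬p, w2   [¬∨-rule on 12]
15. r ∨ p, w2   [□-rule on 4 via w0Rw2]
16. p, w2   [∨-rule on 15 (branches; this branch)]
Accessibility: w0Rw0, w0Rw1, w0Rw2, w1Rw1, w1Rw2, w2Rw2
Branch closes: p and ¬p both at w2.
Every branch closes (one shown): unsatisfiable in S4, hence also in S5 (every S5-frame is an S4-frame).

K, T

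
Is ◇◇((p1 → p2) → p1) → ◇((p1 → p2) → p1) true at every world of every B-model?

No, not valid

Tableau for the negation ¬(◇◇((p1 → p2) → p1) → ◇((p1 → p2) → p1)):
1. ¬(◇◇((p1 → p2) → p1) → ◇((p1 → p2) → p1)), 0
2. ◇◇((p1 → p2) → p1), 0   [¬→-rule on 1]
3. ¬◇((p1 → p2) → p1), 0   [¬→-rule on 1]
4. ¬((p1 → p2) → p1), 0   [¬◇-rule on 3 via 0R0]
5. p1 → p2, 0   [¬→-rule on 4]
6. ¬p1, 0   [¬→-rule on 4]
7. p2, 0   [→-rule on 5 (branches; this branch)]
8. ◇((p1 → p2) → p1), 1   [◇-rule on 2: fresh world 1, 0R1]
9. ¬((p1 → p2) → p1), 1   [¬◇-rule on 3 via 0R1]
10. p1 → p2, 1   [¬→-rule on 9]
11. ¬p1, 1   [¬→-rule on 9]
12. p2, 1   [→-rule on 10 (branches; this branch)]
13. (p1 → p2) → p1, 2   [◇-rule on 8: fresh world 2, 1R2]
14. p1, 2   [→-rule on 13 (branches; this branch)]
Accessibility: 0R0, 0R1, 1R0, 1R1, 1R2, 2R1, 2R2
The negation has an open branch (countermodel exists).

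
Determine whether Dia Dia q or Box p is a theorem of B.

Tableau for the negation not (Dia Dia q or Box p):
1. not (Dia Dia q or Box p), 0
2. not Dia Dia q, 0   [neg-or-rule on 1]
3. not Box p, 0   [neg-or-rule on 1]
4. not Dia q, 0   [neg-Dia-rule on 2 via 0R0]
5. not q, 0   [neg-Dia-rule on 4 via 0R0]
6. not p, 1   [neg-Box-rule on 3: fresh world 1, 0R1]
7. not Dia q, 1   [neg-Dia-rule on 2 via 0R1]
8. not q, 1   [neg-Dia-rule on 4 via 0R1]
Accessibility: 0R0, 0R1, 1R0, 1R1
The negation has an open branch (countermodel exists).

No, not valid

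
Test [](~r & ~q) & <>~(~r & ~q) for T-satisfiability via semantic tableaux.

1. [](~r & ~q) & <>~(~r & ~q), 0
2. [](~r & ~q), 0   [&-rule on 1]
3. <>~(~r & ~q), 0   [&-rule on 1]
4. ~r & ~q, 0   [[]-rule on 2 via 0R0]
5. ~r, 0   [&-rule on 4]
6. ~q, 0   [&-rule on 4]
7. ~(~r & ~q), 1   [<>-rule on 3: fresh world 1, 0R1]
8. ~r & ~q, 1   [[]-rule on 2 via 0R1]
9. ~r, 1   [&-rule on 8]
10. ~q, 1   [&-rule on 8]
11. q, 1   [~&-rule on 7 (branches; this branch)]
Accessibility: 0R0, 0R1, 1R1
Branch closes: q and ~q both at 1.
(One branch shown.) All branches close.

Unsatisfiable (every branch closes)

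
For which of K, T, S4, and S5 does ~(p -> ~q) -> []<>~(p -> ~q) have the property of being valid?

S5

S5-tableau for the negation ~(~(p -> ~q) -> []<>~(p -> ~q)):
1. ~(~(p -> ~q) -> []<>~(p -> ~q)), u
2. ~(p -> ~q), u
3. ~[]<>~(p -> ~q), u
4. p, u
5. q, u
6. ~<>~(p -> ~q), v
7. p -> ~q, u
8. p -> ~q, v
9. ~q, u
Accessibility: uRu, uRv, vRu, vRv
Branch closes: q and ~q both at u.
Every branch closes (one shown): valid in S5.
S4-tableau for the negation ~(~(p -> ~q) -> []<>~(p -> ~q)):
1. ~(~(p -> ~q) -> []<>~(p -> ~q)), u
2. ~(p -> ~q), u
3. ~[]<>~(p -> ~q), u
4. p, u
5. q, u
6. ~<>~(p -> ~q), v
7. p -> ~q, v
8. ~q, v
Accessibility: uRu, uRv, vRv
Complete open branch: countermodel on an S4-frame, so not valid in S4, nor in K, T (the same frame is also a K-frame and a T-frame).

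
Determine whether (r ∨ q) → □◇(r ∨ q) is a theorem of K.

Not valid

Tableau for the negation ¬((r ∨ q) → □◇(r ∨ q)):
1. ¬((r ∨ q) → □◇(r ∨ q)), u
2. r ∨ q, u
3. ¬□◇(r ∨ q), u
4. q, u
5. ¬◇(r ∨ q), v
Accessibility: uRv
The negation has an open branch (countermodel exists).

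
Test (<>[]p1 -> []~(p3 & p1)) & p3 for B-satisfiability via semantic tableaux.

Yes, satisfiable

1. (<>[]p1 -> []~(p3 & p1)) & p3, u
2. <>[]p1 -> []~(p3 & p1), u
3. p3, u
4. []~(p3 & p1), u
5. ~(p3 & p1), u
6. ~p1, u
Accessibility: uRu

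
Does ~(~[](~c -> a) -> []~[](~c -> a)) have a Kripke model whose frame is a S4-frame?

1. ~(~[](~c -> a) -> []~[](~c -> a)), 0
2. ~[](~c -> a), 0
3. ~[]~[](~c -> a), 0
4. ~(~c -> a), 1
5. ~c, 1
6. ~a, 1
7. [](~c -> a), 2
8. ~c -> a, 2
9. a, 2
Accessibility: 0R0, 0R1, 0R2, 1R1, 2R2

Satisfiable (open branch found)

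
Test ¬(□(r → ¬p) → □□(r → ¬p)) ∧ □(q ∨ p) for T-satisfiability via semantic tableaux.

Satisfiable

1. ¬(□(r → ¬p) → □□(r → ¬p)) ∧ □(q ∨ p), u
2. ¬(□(r → ¬p) → □□(r → ¬p)), u
3. □(q ∨ p), u
4. □(r → ¬p), u
5. ¬□□(r → ¬p), u
6. q ∨ p, u
7. r → ¬p, u
8. p, u
9. ¬r, u
10. ¬□(r → ¬p), v
11. q ∨ p, v
12. r → ¬p, v
13. p, v
14. ¬r, v
15. ¬(r → ¬p), w
16. r, w
17. p, w
Accessibility: uRu, uRv, vRv, vRw, wRw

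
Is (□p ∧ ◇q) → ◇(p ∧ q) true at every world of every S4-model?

Tableau for the negation ¬((□p ∧ ◇q) → ◇(p ∧ q)):
1. ¬((□p ∧ ◇q) → ◇(p ∧ q)), u
2. □p ∧ ◇q, u
3. ¬◇(p ∧ q), u
4. □p, u
5. ◇q, u
6. ¬(p ∧ q), u
7. p, u
8. ¬q, u
9. q, v
10. ¬(p ∧ q), v
11. p, v
12. ¬q, v
Accessibility: uRu, uRv, vRv
Branch closes: q and ¬q both at v.
All branches of the negation close; one closing branch shown above.

Valid in S4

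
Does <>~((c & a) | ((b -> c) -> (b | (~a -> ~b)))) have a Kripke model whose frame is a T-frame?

1. <>~((c & a) | ((b -> c) -> (b | (~a -> ~b)))), w0
2. ~((c & a) | ((b -> c) -> (b | (~a -> ~b)))), w1
3. ~(c & a), w1
4. ~((b -> c) -> (b | (~a -> ~b))), w1
5. b -> c, w1
6. ~(b | (~a -> ~b)), w1
7. ~b, w1
8. ~(~a -> ~b), w1
9. ~a, w1
10. b, w1
Accessibility: w0Rw0, w0Rw1, w1Rw1
Branch closes: b and ~b both at w1.
All branches of the tableau close; one closing branch shown above.

Unsatisfiable (every branch closes)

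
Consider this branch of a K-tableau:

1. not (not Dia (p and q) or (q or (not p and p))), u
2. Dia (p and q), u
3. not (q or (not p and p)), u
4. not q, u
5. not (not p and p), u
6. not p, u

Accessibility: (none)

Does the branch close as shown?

No world carries both an atom and its negation.

Not closed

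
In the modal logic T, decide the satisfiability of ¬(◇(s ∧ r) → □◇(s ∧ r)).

1. ¬(◇(s ∧ r) → □◇(s ∧ r)), w0
2. ◇(s ∧ r), w0
3. ¬□◇(s ∧ r), w0
4. s ∧ r, w1
5. s, w1
6. r, w1
7. ¬◇(s ∧ r), w2
8. ¬(s ∧ r), w2
9. ¬r, w2
Accessibility: w0Rw0, w0Rw1, w0Rw2, w1Rw1, w2Rw2

Satisfiable (open branch found)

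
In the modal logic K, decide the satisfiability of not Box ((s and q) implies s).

1. not Box ((s and q) implies s), w0
2. not ((s and q) implies s), w1   [neg-Box-rule on 1: fresh world w1, w0Rw1]
3. s and q, w1   [neg-implies-rule on 2]
4. not s, w1   [neg-implies-rule on 2]
5. s, w1   [and-rule on 3]
6. q, w1   [and-rule on 3]
Accessibility: w0Rw1
Branch closes: s and not s both at w1.
All branches of the tableau close; one closing branch shown above.

Unsatisfiable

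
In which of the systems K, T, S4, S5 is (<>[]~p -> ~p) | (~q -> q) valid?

S5

S5-tableau for the negation ~((<>[]~p -> ~p) | (~q -> q)):
1. ~((<>[]~p -> ~p) | (~q -> q)), 0
2. ~(<>[]~p -> ~p), 0
3. ~(~q -> q), 0
4. <>[]~p, 0
5. p, 0
6. ~q, 0
7. []~p, 1
8. ~p, 0
Accessibility: 0R0, 0R1, 1R0, 1R1
Branch closes: p and ~p both at 0.
Every branch closes (one shown): valid in S5.
S4-tableau for the negation ~((<>[]~p -> ~p) | (~q -> q)):
1. ~((<>[]~p -> ~p) | (~q -> q)), 0
2. ~(<>[]~p -> ~p), 0
3. ~(~q -> q), 0
4. <>[]~p, 0
5. p, 0
6. ~q, 0
7. []~p, 1
8. ~p, 1
Accessibility: 0R0, 0R1, 1R1
Complete open branch: countermodel on an S4-frame, so not valid in S4, nor in K, T (the same frame is also a K-frame and a T-frame).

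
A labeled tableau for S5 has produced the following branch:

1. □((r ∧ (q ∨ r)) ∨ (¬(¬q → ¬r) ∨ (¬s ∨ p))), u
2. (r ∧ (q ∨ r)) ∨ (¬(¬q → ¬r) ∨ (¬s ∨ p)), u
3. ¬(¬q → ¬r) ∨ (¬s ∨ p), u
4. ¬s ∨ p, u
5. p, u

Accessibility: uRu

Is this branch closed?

Not closed

No atom appears with both signs at the same world.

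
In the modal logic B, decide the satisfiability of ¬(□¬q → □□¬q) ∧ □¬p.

1. ¬(□¬q → □□¬q) ∧ □¬p, 0
2. ¬(□¬q → □□¬q), 0
3. □¬p, 0
4. □¬q, 0
5. ¬□□¬q, 0
6. ¬p, 0
7. ¬q, 0
8. ¬□¬q, 1
9. ¬p, 1
10. ¬q, 1
11. q, 2
Accessibility: 0R0, 0R1, 1R0, 1R1, 1R2, 2R1, 2R2

Satisfiable (open branch found)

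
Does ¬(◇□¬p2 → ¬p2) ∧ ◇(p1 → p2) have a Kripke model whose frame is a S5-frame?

Unsatisfiable (every branch closes)

1. ¬(◇□¬p2 → ¬p2) ∧ ◇(p1 → p2), u
2. ¬(◇□¬p2 → ¬p2), u
3. ◇(p1 → p2), u
4. ◇□¬p2, u
5. p2, u
6. p1 → p2, v
7. p2, v
8. □¬p2, w
9. ¬p2, u
Accessibility: uRu, uRv, uRw, vRu, vRv, vRw, wRu, wRv, wRw
Branch closes: p2 and ¬p2 both at u.
(One branch shown.) All branches close.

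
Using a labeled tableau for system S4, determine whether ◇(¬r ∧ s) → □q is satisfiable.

Satisfiable (open branch found)

1. ◇(¬r ∧ s) → □q, w0
2. □q, w0
3. q, w0
Accessibility: w0Rw0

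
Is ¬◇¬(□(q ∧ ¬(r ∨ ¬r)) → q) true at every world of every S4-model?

Valid in S4

Tableau for the negation ◇¬(□(q ∧ ¬(r ∨ ¬r)) → q):
1. ◇¬(□(q ∧ ¬(r ∨ ¬r)) → q), u
2. ¬(□(q ∧ ¬(r ∨ ¬r)) → q), v
3. □(q ∧ ¬(r ∨ ¬r)), v
4. ¬q, v
5. q ∧ ¬(r ∨ ¬r), v
6. q, v
7. ¬(r ∨ ¬r), v
Accessibility: uRu, uRv, vRv
Branch closes: q and ¬q both at v.
All branches of the negation close; one closing branch shown above.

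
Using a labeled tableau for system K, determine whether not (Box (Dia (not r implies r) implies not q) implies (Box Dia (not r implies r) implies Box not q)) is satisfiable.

1. not (Box (Dia (not r implies r) implies not q) implies (Box Dia (not r implies r) implies Box not q)), u
2. Box (Dia (not r implies r) implies not q), u   [neg-implies-rule on 1]
3. not (Box Dia (not r implies r) implies Box not q), u   [neg-implies-rule on 1]
4. Box Dia (not r implies r), u   [neg-implies-rule on 3]
5. not Box not q, u   [neg-implies-rule on 3]
6. q, v   [neg-Box-rule on 5: fresh world v, uRv]
7. Dia (not r implies r) implies not q, v   [Box-rule on 2 via uRv]
8. Dia (not r implies r), v   [Box-rule on 4 via uRv]
9. not Dia (not r implies r), v   [implies-rule on 7 (branches; this branch)]
10. not r implies r, w   [Dia-rule on 8: fresh world w, vRw]
11. not (not r implies r), w   [neg-Dia-rule on 9 via vRw]
12. not r, w   [neg-implies-rule on 11]
13. r, w   [implies-rule on 10 (branches; this branch)]
Accessibility: uRv, vRw
Branch closes: r and not r both at w.
All branches of the tableau close; one closing branch shown above.

No, unsatisfiable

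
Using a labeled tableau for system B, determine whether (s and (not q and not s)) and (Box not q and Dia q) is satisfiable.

1. (s and (not q and not s)) and (Box not q and Dia q), u
2. s and (not q and not s), u
3. Box not q and Dia q, u
4. s, u
5. not q and not s, u
6. Box not q, u
7. Dia q, u
8. not q, u
9. not s, u
Accessibility: uRu
Branch closes: s and not s both at u.
All branches of the tableau close; one closing branch shown above.

Unsatisfiable (every branch closes)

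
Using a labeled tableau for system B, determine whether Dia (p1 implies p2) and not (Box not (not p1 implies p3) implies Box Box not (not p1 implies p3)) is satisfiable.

Yes, satisfiable

1. Dia (p1 implies p2) and not (Box not (not p1 implies p3) implies Box Box not (not p1 implies p3)), w0
2. Dia (p1 implies p2), w0
3. not (Box not (not p1 implies p3) implies Box Box not (not p1 implies p3)), w0
4. Box not (not p1 implies p3), w0
5. not Box Box not (not p1 implies p3), w0
6. not (not p1 implies p3), w0
7. not p1, w0
8. not p3, w0
9. p1 implies p2, w1
10. not (not p1 implies p3), w1
11. not p1, w1
12. not p3, w1
13. p2, w1
14. not Box not (not p1 implies p3), w2
15. not (not p1 implies p3), w2
16. not p1, w2
17. not p3, w2
18. not p1 implies p3, w3
19. p3, w3
Accessibility: w0Rw0, w0Rw1, w0Rw2, w1Rw0, w1Rw1, w2Rw0, w2Rw2, w2Rw3, w3Rw2, w3Rw3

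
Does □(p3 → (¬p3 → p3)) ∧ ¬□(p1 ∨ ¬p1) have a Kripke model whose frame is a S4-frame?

1. □(p3 → (¬p3 → p3)) ∧ ¬□(p1 ∨ ¬p1), u
2. □(p3 → (¬p3 → p3)), u
3. ¬□(p1 ∨ ¬p1), u
4. p3 → (¬p3 → p3), u
5. ¬p3 → p3, u
6. p3, u
7. ¬(p1 ∨ ¬p1), v
8. ¬p1, v
9. p1, v
Accessibility: uRu, uRv, vRv
Branch closes: p1 and ¬p1 both at v.
(One branch shown.) All branches close.

Unsatisfiable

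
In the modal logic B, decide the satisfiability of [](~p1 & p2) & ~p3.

1. [](~p1 & p2) & ~p3, w0
2. [](~p1 & p2), w0
3. ~p3, w0
4. ~p1 & p2, w0
5. ~p1, w0
6. p2, w0
Accessibility: w0Rw0

Yes, satisfiable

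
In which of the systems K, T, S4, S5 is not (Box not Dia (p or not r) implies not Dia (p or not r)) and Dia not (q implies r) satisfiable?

T-tableau for the formula:
1. not (Box not Dia (p or not r) implies not Dia (p or not r)) and Dia not (q implies r), 0
2. not (Box not Dia (p or not r) implies not Dia (p or not r)), 0
3. Dia not (q implies r), 0
4. Box not Dia (p or not r), 0
5. Dia (p or not r), 0
6. not Dia (p or not r), 0
7. not (p or not r), 0
8. not p, 0
9. r, 0
10. not (q implies r), 1
11. q, 1
12. not r, 1
13. not Dia (p or not r), 1
14. not (p or not r), 1
15. not p, 1
16. r, 1
Accessibility: 0R0, 0R1, 1R1
Branch closes: r and not r both at 1.
Every branch closes (one shown): unsatisfiable in T, hence also in S4, S5 (every S4/S5-frame is a T-frame).
K-tableau for the formula:
1. not (Box not Dia (p or not r) implies not Dia (p or not r)) and Dia not (q implies r), 0
2. not (Box not Dia (p or not r) implies not Dia (p or not r)), 0
3. Dia not (q implies r), 0
4. Box not Dia (p or not r), 0
5. Dia (p or not r), 0
6. not (q implies r), 1
7. q, 1
8. not r, 1
9. not Dia (p or not r), 1
10. p or not r, 2
11. not Dia (p or not r), 2
12. not r, 2
Accessibility: 0R1, 0R2
Complete open branch: satisfiable in K.

K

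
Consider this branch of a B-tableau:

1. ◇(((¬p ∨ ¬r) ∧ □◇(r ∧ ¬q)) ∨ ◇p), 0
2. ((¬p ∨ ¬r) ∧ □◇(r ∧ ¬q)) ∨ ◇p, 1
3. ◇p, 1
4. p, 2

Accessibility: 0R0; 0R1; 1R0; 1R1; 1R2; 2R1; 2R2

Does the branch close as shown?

No world carries both an atom and its negation.

No, open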